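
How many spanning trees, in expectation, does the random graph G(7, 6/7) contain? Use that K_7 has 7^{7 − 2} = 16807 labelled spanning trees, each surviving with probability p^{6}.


K_7 has 7^{7 − 2} = 16807 labelled spanning trees.
For each such spanning tree H, let X_H = 1 if all 6 edges of H are present in G. Then P[X_H = 1] = p^{6} = (6/7)^{6} = 46656/117649.
Summing the indicators: E[X] = Σ_H E[X_H] = 16807 · p^{6} = 16807 · 46656/117649 = 46656/7.
Numerically: E[X] ≈ 6.67e+03.

E[X] = 16807 · (6/7)^{6} = 46656/7 ≈ 6.67e+03.


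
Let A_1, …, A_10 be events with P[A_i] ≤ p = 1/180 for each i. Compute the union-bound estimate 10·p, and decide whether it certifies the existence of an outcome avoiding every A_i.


Union bound: P[∪_{i=1}^{10} A_i] ≤ Σ_i P[A_i] ≤ 10·p = 10·(1/180) = 1/18.
Numerically: 1/18 ≈ 0.056.
Is 1/18 < 1? YES.
Since P[∪ A_i] ≤ 1/18 < 1, the complement has P[∩ A_i^c] ≥ 1 − 1/18 = 17/18 > 0, so some outcome avoids every A_i.

10·p = 1/18 ≈ 0.056; existence CERTIFIED by the union bound.


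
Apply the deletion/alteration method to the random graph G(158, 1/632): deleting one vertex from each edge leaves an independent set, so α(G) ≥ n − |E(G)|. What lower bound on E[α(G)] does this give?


E[|E(G)|] = C(158, 2)·p = 12403 · (1/632) = 157/8.
E[α(G)] ≥ n − E[|E(G)|] = 158 − 157/8 = 1107/8.
Numerically: ≈ 138.375000.
(This is only a lower bound; the true E[α(G)] may be larger.)

E[α(G)] ≥ 1107/8 ≈ 138.375000.


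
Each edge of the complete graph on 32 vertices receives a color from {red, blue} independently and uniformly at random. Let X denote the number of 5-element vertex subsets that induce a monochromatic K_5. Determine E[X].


Let X = Σ_S X_S over the C(32, 5) = 201376 subsets S of size 5, where X_S = 1 if the K_5 on S is monochromatic.
For a fixed S, the K_5 on S has C(5, 2) = 10 edges. P[all 10 edges red] = (1/2)^10, and likewise for blue, so P[monochromatic] = 2·(1/2)^10 = 2^{1 − 10} = 1/512.
Summing: E[X] = C(32, 5) · 2^{1 − 10} = 201376 · 1/512 = 6293/16.
Numerically: E[X] ≈ 393.312.

E[X] = C(32,5)·2^(1−C(5,2)) = 6293/16 ≈ 393.312.


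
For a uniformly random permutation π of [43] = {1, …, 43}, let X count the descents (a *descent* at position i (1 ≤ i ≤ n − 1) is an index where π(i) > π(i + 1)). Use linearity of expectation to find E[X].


Write X = Σ X_I over i = 1, …, 42, with X_I the indicator of one descent.
There are 42 indicators.
For each fixed i, the pair (π(i), π(i+1)) is a uniformly random ordered pair of distinct values from {1, …, 43}; by symmetry P[π(i) > π(i+1)] = 1/2.
By linearity: E[X] = 42 · (1/2) = (43 − 1) · (1/2) = 21 ≈ 21.0000.

E[X] = 21 = 21.0000.


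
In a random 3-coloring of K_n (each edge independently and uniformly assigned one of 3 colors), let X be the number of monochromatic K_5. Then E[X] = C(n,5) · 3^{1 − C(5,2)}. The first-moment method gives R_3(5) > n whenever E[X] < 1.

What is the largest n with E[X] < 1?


We need C(n, 5) · 3^{1 − 10} < 1, i.e. C(n, 5) < 3^{10 − 1} = 19683.
Check values of n near the boundary:
  n = 15: C(15, 5) = 3003; 3003 < 19683? YES
  n = 16: C(16, 5) = 4368; 4368 < 19683? YES
  n = 17: C(17, 5) = 6188; 6188 < 19683? YES
  n = 18: C(18, 5) = 8568; 8568 < 19683? YES
  n = 19: C(19, 5) = 11628; 11628 < 19683? YES
  n = 20: C(20, 5) = 15504; 15504 < 19683? YES
  n = 21: C(21, 5) = 20349; 20349 < 19683? NO
The largest n with C(n, 5) < 19683 is n = 20 (where E[X] = 5168/6561 ≈ 0.78768). Hence R_3(5) > 20, i.e. R_3(5) ≥ 21.

Largest n = 20; hence R_3(5) > 20.


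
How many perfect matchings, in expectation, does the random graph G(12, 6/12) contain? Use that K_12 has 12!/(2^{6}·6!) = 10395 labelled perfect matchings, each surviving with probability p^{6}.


K_12 has 12!/(2^{6}·6!) = 10395 labelled perfect matchings.
For each such perfect matching H, let X_H = 1 if all 6 edges of H are present in G. Then P[X_H = 1] = p^{6} = (1/2)^{6} = 1/64.
By linearity of expectation: E[X] = Σ_H E[X_H] = 10395 · p^{6} = 10395 · 1/64 = 10395/64.
Numerically: E[X] ≈ 162.422.

E[X] = 10395 · (1/2)^{6} = 10395/64 ≈ 162.422.


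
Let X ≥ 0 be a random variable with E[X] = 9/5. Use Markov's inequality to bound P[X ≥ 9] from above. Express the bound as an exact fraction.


μ = E[X] = 9/5, a = 9.
Markov: P[X ≥ 9] ≤ μ/a = (9/5)/9 = 1/5.
Numerically: ≈ 0.200.
(Since a = 9 > μ = 1.800, the bound 1/5 is < 1 and informative.)

P[X ≥ 9] ≤ 1/5 ≈ 0.200.


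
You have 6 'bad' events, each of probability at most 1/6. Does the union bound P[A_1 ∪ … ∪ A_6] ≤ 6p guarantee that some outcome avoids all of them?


Union bound: P[∪_{i=1}^{6} A_i] ≤ Σ_i P[A_i] ≤ 6·p = 6·(1/6) = 1.
Numerically: 1 ≈ 1.00000.
Is 1 < 1? NO.
Since the bound 1 is ≥ 1, the union bound is uninformative here; it does NOT by itself certify existence.

6·p = 1 ≈ 1.00000; existence NOT certified by the union bound.


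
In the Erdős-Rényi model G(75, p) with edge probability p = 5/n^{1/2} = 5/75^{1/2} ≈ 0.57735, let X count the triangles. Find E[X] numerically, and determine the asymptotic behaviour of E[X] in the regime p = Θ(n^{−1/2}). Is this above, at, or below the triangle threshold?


Number of potential triangles: C(75, 3) = 67525.
Each occurs with probability p³ ≈ (0.57735)³ ≈ 1.92450090e-01.
By linearity: E[X] = C(75, 3)·p³ ≈ 67525 · 1.92450090e-01 ≈ 12995.192309.
Since α = 1/2 < 1, p = c/n^{1/2} ≫ 1/n is above the triangle threshold p ~ 1/n. Asymptotically E[X] ~ (c³/6)·n^{3(1−α)} = (5³/6)·n^{1.5} → ∞; triangles are abundant w.h.p.

E[X] ≈ 12995.192309; in regime p = Θ(1/n^{1/2}) E[X] diverges (above the triangle threshold p ~ 1/n).


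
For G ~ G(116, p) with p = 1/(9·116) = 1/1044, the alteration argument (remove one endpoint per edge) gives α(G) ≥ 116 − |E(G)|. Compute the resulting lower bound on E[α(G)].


E[|E(G)|] = C(116, 2)·p = 6670 · (1/1044) = 115/18.
E[α(G)] ≥ n − E[|E(G)|] = 116 − 115/18 = 1973/18.
Numerically: ≈ 109.61111.
(This is only a lower bound; the true E[α(G)] may be larger.)

E[α(G)] ≥ 1973/18 ≈ 109.61111.


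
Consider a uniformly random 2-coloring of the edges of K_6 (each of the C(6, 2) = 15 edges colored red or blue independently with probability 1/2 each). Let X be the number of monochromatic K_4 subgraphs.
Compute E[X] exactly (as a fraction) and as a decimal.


Let X = Σ_S X_S over the C(6, 4) = 15 subsets S of size 4, where X_S = 1 if the K_4 on S is monochromatic.
For a fixed S, the K_4 on S has C(4, 2) = 6 edges. P[all 6 edges red] = (1/2)^6, and likewise for blue, so P[monochromatic] = 2·(1/2)^6 = 2^{1 − 6} = 1/32.
By linearity of expectation: E[X] = C(6, 4) · 2^{1 − 6} = 15 · 1/32 = 15/32.
Numerically: E[X] ≈ 0.468750.

E[X] = C(6,4)·2^(1−C(4,2)) = 15/32 ≈ 0.468750.


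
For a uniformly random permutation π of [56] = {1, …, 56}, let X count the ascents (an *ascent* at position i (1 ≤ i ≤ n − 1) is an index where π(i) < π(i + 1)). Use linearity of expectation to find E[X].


Write X = Σ X_I over i = 1, …, 55, with X_I the indicator of one ascent.
There are 55 indicators.
For each fixed i, the pair (π(i), π(i+1)) is a uniformly random ordered pair of distinct values from {1, …, 56}; by symmetry P[π(i) < π(i+1)] = 1/2.
By linearity: E[X] = 55 · (1/2) = (56 − 1) · (1/2) = 55/2 ≈ 27.50000.

E[X] = 55/2 = 27.50000.


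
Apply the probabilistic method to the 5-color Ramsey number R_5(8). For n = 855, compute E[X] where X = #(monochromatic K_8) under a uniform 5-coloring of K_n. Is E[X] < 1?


E[X] = C(855, 8) · 5^{1 − 28} = 6854000254398702450 · 5^{−27} = 6854000254398702450/7450580596923828125.
As a reduced fraction: E[X] = 274160010175948098/298023223876953125 ≈ 0.919928.
Is E[X] < 1? YES.
Since E[X] < 1, there exists a 5-coloring of K_{855} with no monochromatic K_8; hence R_5(8) > 855.

E[X] = 274160010175948098/298023223876953125 ≈ 0.919928; E[X] < 1, so R_5(8) > 855.


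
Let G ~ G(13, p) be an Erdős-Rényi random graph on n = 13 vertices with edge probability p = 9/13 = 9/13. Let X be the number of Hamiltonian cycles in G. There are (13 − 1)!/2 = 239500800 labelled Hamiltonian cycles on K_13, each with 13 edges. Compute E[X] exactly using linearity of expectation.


K_13 has (13 − 1)!/2 = 239500800 labelled Hamiltonian cycles.
For each such Hamiltonian cycle H, let X_H = 1 if all 13 edges of H are present in G. Then P[X_H = 1] = p^{13} = (9/13)^{13} = 2541865828329/302875106592253.
By linearity: E[X] = Σ_H E[X_H] = 239500800 · p^{13} = 239500800 · 2541865828329/302875106592253 = 608778899377458163200/302875106592253.
Numerically: E[X] ≈ 2.01e+06.

E[X] = 239500800 · (9/13)^{13} = 608778899377458163200/302875106592253 ≈ 2.01e+06.


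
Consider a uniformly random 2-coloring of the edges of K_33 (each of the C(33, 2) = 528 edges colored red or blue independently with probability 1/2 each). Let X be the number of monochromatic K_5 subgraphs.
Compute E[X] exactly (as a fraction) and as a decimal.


Let X = Σ_S X_S over the C(33, 5) = 237336 subsets S of size 5, where X_S = 1 if the K_5 on S is monochromatic.
For a fixed S, the K_5 on S has C(5, 2) = 10 edges. P[all 10 edges red] = (1/2)^10, and likewise for blue, so P[monochromatic] = 2·(1/2)^10 = 2^{1 − 10} = 1/512.
Summing: E[X] = C(33, 5) · 2^{1 − 10} = 237336 · 1/512 = 29667/64.
Numerically: E[X] ≈ 463.5469.

E[X] = C(33,5)·2^(1−C(5,2)) = 29667/64 ≈ 463.5469.


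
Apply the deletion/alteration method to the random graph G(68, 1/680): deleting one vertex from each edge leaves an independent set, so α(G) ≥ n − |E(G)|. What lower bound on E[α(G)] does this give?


E[|E(G)|] = C(68, 2)·p = 2278 · (1/680) = 67/20.
E[α(G)] ≥ n − E[|E(G)|] = 68 − 67/20 = 1293/20.
Numerically: ≈ 64.65000.
(This is only a lower bound; the true E[α(G)] may be larger.)

E[α(G)] ≥ 1293/20 ≈ 64.65000.


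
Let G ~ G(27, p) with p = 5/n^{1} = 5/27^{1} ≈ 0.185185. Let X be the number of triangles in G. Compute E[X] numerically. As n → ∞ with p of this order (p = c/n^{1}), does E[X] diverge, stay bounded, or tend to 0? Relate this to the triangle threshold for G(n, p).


Number of potential triangles: C(27, 3) = 2925.
Each occurs with probability p³ ≈ (0.185185)³ ≈ 6.35065793e-03.
By linearity: E[X] = C(27, 3)·p³ ≈ 2925 · 6.35065793e-03 ≈ 18.575674.
Here α = 1, so p = 5/n is exactly at the triangle threshold p ~ 1/n. Asymptotically E[X] → c³/6 = 5³/6 = 125/6 ≈ 20.833333, a bounded constant. In this regime the triangle count is asymptotically Poisson(c³/6).

E[X] ≈ 18.575674; in regime p = Θ(1/n^{1}) E[X] stays bounded (at the triangle threshold p ~ 1/n).


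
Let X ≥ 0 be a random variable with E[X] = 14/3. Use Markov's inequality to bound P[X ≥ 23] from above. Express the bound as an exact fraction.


μ = E[X] = 14/3, a = 23.
Markov: P[X ≥ 23] ≤ μ/a = (14/3)/23 = 14/69.
Numerically: ≈ 0.20290.
(Since a = 23 > μ = 4.66667, the bound 14/69 is < 1 and informative.)

P[X ≥ 23] ≤ 14/69 ≈ 0.20290.


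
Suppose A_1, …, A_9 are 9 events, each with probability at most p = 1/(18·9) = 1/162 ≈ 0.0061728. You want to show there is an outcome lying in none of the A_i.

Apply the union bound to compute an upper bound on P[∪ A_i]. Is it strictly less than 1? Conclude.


Union bound: P[∪_{i=1}^{9} A_i] ≤ Σ_i P[A_i] ≤ 9·p = 9·(1/162) = 1/18.
Numerically: 1/18 ≈ 0.0555556.
Is 1/18 < 1? YES.
Since P[∪ A_i] ≤ 1/18 < 1, the complement has P[∩ A_i^c] ≥ 1 − 1/18 = 17/18 > 0, so some outcome avoids every A_i.

9·p = 1/18 ≈ 0.0555556; existence CERTIFIED by the union bound.


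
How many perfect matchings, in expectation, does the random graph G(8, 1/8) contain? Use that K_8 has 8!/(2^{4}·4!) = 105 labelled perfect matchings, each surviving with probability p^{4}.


K_8 has 8!/(2^{4}·4!) = 105 labelled perfect matchings.
For each such perfect matching H, let X_H = 1 if all 4 edges of H are present in G. Then P[X_H = 1] = p^{4} = (1/8)^{4} = 1/4096.
Summing the indicators: E[X] = Σ_H E[X_H] = 105 · p^{4} = 105 · 1/4096 = 105/4096.
Numerically: E[X] ≈ 0.02563.

E[X] = 105 · (1/8)^{4} = 105/4096 ≈ 0.02563.


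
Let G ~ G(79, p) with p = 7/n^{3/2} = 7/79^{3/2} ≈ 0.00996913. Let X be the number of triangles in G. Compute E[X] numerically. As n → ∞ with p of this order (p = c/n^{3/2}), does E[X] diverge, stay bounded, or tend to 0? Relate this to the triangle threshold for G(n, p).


Number of potential triangles: C(79, 3) = 79079.
Each occurs with probability p³ ≈ (0.00996913)³ ≈ 9.90768543e-07.
By linearity: E[X] = C(79, 3)·p³ ≈ 79079 · 9.90768543e-07 ≈ 0.078349.
Since α = 3/2 > 1, p = c/n^{3/2} = o(1/n) is below the triangle threshold p ~ 1/n. Asymptotically E[X] ~ (c³/6)·n^{3(1−α)} = (7³/6)·n^{-1.5} → 0, so by Markov's inequality G has no triangles w.h.p.

E[X] ≈ 0.078349; in regime p = Θ(1/n^{3/2}) E[X] tends to 0 (below the triangle threshold p ~ 1/n).


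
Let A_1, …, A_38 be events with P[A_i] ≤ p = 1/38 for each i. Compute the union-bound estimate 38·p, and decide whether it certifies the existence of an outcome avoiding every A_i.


Union bound: P[∪_{i=1}^{38} A_i] ≤ Σ_i P[A_i] ≤ 38·p = 38·(1/38) = 1.
Numerically: 1 ≈ 1.0000000.
Is 1 < 1? NO.
Since the bound 1 is ≥ 1, the union bound is uninformative here; it does NOT by itself certify existence.

38·p = 1 ≈ 1.0000000; existence NOT certified by the union bound.


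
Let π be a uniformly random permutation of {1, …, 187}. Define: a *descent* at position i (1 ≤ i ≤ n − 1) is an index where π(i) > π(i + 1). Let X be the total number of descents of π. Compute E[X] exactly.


Write X = Σ X_I over i = 1, …, 186, with X_I the indicator of one descent.
There are 186 indicators.
For each fixed i, the pair (π(i), π(i+1)) is a uniformly random ordered pair of distinct values from {1, …, 187}; by symmetry P[π(i) > π(i+1)] = 1/2.
By linearity: E[X] = 186 · (1/2) = (187 − 1) · (1/2) = 93 ≈ 93.000.

E[X] = 93 = 93.000.


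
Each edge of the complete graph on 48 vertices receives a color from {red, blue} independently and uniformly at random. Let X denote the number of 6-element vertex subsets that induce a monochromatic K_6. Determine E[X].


Let X = Σ_S X_S over the C(48, 6) = 12271512 subsets S of size 6, where X_S = 1 if the K_6 on S is monochromatic.
For a fixed S, the K_6 on S has C(6, 2) = 15 edges. P[all 15 edges red] = (1/2)^15, and likewise for blue, so P[monochromatic] = 2·(1/2)^15 = 2^{1 − 15} = 1/16384.
By linearity of expectation: E[X] = C(48, 6) · 2^{1 − 15} = 12271512 · 1/16384 = 1533939/2048.
Numerically: E[X] ≈ 748.9937.

E[X] = C(48,6)·2^(1−C(6,2)) = 1533939/2048 ≈ 748.9937.


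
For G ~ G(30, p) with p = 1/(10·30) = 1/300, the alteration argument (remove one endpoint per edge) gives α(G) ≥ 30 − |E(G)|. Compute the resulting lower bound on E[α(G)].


E[|E(G)|] = C(30, 2)·p = 435 · (1/300) = 29/20.
E[α(G)] ≥ n − E[|E(G)|] = 30 − 29/20 = 571/20.
Numerically: ≈ 28.550000.
(This is only a lower bound; the true E[α(G)] may be larger.)

E[α(G)] ≥ 571/20 ≈ 28.550000.


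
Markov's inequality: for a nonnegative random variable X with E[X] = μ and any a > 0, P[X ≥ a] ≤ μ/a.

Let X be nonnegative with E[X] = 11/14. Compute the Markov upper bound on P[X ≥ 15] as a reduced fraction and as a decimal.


μ = E[X] = 11/14, a = 15.
Markov: P[X ≥ 15] ≤ μ/a = (11/14)/15 = 11/210.
Numerically: ≈ 0.05238.
(Since a = 15 > μ = 0.78571, the bound 11/210 is < 1 and informative.)

P[X ≥ 15] ≤ 11/210 ≈ 0.05238.


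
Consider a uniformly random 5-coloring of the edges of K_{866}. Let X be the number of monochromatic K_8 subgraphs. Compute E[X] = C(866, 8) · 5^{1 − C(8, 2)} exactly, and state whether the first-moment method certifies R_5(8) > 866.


E[X] = C(866, 8) · 5^{1 − 28} = 7595214554331451620 · 5^{−27} = 7595214554331451620/7450580596923828125.
As a reduced fraction: E[X] = 1519042910866290324/1490116119384765625 ≈ 1.01941.
Is E[X] < 1? NO.
Since E[X] ≥ 1, the first-moment bound is inconclusive at n = 866; it does NOT by itself certify R_5(8) > 866.

E[X] = 1519042910866290324/1490116119384765625 ≈ 1.01941; E[X] ≥ 1; first-moment method inconclusive here.


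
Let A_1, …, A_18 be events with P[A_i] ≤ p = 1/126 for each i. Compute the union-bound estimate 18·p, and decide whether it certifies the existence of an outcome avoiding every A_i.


Union bound: P[∪_{i=1}^{18} A_i] ≤ Σ_i P[A_i] ≤ 18·p = 18·(1/126) = 1/7.
Numerically: 1/7 ≈ 0.143.
Is 1/7 < 1? YES.
Since P[∪ A_i] ≤ 1/7 < 1, the complement has P[∩ A_i^c] ≥ 1 − 1/7 = 6/7 > 0, so some outcome avoids every A_i.

18·p = 1/7 ≈ 0.143; existence CERTIFIED by the union bound.


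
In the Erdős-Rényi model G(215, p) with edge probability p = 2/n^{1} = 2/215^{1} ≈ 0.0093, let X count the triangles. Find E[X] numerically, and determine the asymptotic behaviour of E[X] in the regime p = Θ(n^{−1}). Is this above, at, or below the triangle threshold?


Number of potential triangles: C(215, 3) = 1633355.
Each occurs with probability p³ ≈ (0.0093)³ ≈ 8.04961e-07.
By linearity: E[X] = C(215, 3)·p³ ≈ 1633355 · 8.04961e-07 ≈ 1.315.
Here α = 1, so p = 2/n is exactly at the triangle threshold p ~ 1/n. Asymptotically E[X] → c³/6 = 2³/6 = 4/3 ≈ 1.333, a bounded constant. In this regime the triangle count is asymptotically Poisson(c³/6).

E[X] ≈ 1.315; in regime p = Θ(1/n^{1}) E[X] stays bounded (at the triangle threshold p ~ 1/n).


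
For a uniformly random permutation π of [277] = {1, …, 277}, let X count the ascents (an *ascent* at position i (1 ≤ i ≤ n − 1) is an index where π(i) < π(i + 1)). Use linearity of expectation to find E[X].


Write X = Σ X_I over i = 1, …, 276, with X_I the indicator of one ascent.
There are 276 indicators.
For each fixed i, the pair (π(i), π(i+1)) is a uniformly random ordered pair of distinct values from {1, …, 277}; by symmetry P[π(i) < π(i+1)] = 1/2.
By linearity: E[X] = 276 · (1/2) = (277 − 1) · (1/2) = 138 ≈ 138.0000.

E[X] = 138 = 138.0000.


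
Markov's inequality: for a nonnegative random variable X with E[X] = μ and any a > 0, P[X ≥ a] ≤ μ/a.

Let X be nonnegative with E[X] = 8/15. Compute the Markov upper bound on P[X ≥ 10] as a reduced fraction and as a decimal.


μ = E[X] = 8/15, a = 10.
Markov: P[X ≥ 10] ≤ μ/a = (8/15)/10 = 4/75.
Numerically: ≈ 0.053.
(Since a = 10 > μ = 0.533, the bound 4/75 is < 1 and informative.)

P[X ≥ 10] ≤ 4/75 ≈ 0.053.


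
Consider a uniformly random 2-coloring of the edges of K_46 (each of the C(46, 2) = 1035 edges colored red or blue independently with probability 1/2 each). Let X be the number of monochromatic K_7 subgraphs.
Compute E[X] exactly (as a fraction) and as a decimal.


Let X = Σ_S X_S over the C(46, 7) = 53524680 subsets S of size 7, where X_S = 1 if the K_7 on S is monochromatic.
For a fixed S, the K_7 on S has C(7, 2) = 21 edges. P[all 21 edges red] = (1/2)^21, and likewise for blue, so P[monochromatic] = 2·(1/2)^21 = 2^{1 − 21} = 1/1048576.
By linearity of expectation: E[X] = C(46, 7) · 2^{1 − 21} = 53524680 · 1/1048576 = 6690585/131072.
Numerically: E[X] ≈ 51.045.

E[X] = C(46,7)·2^(1−C(7,2)) = 6690585/131072 ≈ 51.045.


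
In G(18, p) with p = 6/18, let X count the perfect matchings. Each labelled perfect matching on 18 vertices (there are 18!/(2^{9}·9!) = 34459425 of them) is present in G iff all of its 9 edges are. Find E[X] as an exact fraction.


K_18 has 18!/(2^{9}·9!) = 34459425 labelled perfect matchings.
For each such perfect matching H, let X_H = 1 if all 9 edges of H are present in G. Then P[X_H = 1] = p^{9} = (1/3)^{9} = 1/19683.
Summing the indicators: E[X] = Σ_H E[X_H] = 34459425 · p^{9} = 34459425 · 1/19683 = 425425/243.
Numerically: E[X] ≈ 1750.7.

E[X] = 34459425 · (1/3)^{9} = 425425/243 ≈ 1750.7.


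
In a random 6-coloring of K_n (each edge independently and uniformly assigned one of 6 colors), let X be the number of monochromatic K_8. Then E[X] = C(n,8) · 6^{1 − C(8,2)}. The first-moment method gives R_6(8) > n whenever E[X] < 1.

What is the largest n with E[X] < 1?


We need C(n, 8) · 6^{1 − 28} < 1, i.e. C(n, 8) < 6^{28 − 1} = 1023490369077469249536.
Check values of n near the boundary:
  n = 1594: C(1594, 8) = 1015652773590544255167; 1015652773590544255167 < 1023490369077469249536? YES
  n = 1595: C(1595, 8) = 1020772636343363633895; 1020772636343363633895 < 1023490369077469249536? YES
  n = 1596: C(1596, 8) = 1025915067760710553965; 1025915067760710553965 < 1023490369077469249536? NO
  n = 1597: C(1597, 8) = 1031080153060953275445; 1031080153060953275445 < 1023490369077469249536? NO
  n = 1598: C(1598, 8) = 1036267977730442348529; 1036267977730442348529 < 1023490369077469249536? NO
The largest n with C(n, 8) < 1023490369077469249536 is n = 1595 (where E[X] = 113419181815929292655/113721152119718805504 ≈ 0.9973446). Hence R_6(8) > 1595, i.e. R_6(8) ≥ 1596.

Largest n = 1595; hence R_6(8) > 1595.


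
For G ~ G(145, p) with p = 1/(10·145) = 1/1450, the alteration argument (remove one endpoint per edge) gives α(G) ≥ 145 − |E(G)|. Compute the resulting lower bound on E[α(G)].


E[|E(G)|] = C(145, 2)·p = 10440 · (1/1450) = 36/5.
E[α(G)] ≥ n − E[|E(G)|] = 145 − 36/5 = 689/5.
Numerically: ≈ 137.800.
(This is only a lower bound; the true E[α(G)] may be larger.)

E[α(G)] ≥ 689/5 ≈ 137.800.


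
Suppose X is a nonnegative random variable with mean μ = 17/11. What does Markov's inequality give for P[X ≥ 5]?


μ = E[X] = 17/11, a = 5.
Markov: P[X ≥ 5] ≤ μ/a = (17/11)/5 = 17/55.
Numerically: ≈ 0.30909.
(Since a = 5 > μ = 1.54545, the bound 17/55 is < 1 and informative.)

P[X ≥ 5] ≤ 17/55 ≈ 0.30909.


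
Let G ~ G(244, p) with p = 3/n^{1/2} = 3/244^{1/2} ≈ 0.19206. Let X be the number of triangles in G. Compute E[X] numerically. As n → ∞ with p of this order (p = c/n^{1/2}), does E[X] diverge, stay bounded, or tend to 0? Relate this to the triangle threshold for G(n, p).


Number of potential triangles: C(244, 3) = 2391444.
Each occurs with probability p³ ≈ (0.19206)³ ≈ 7.0840077e-03.
By linearity: E[X] = C(244, 3)·p³ ≈ 2391444 · 7.0840077e-03 ≈ 16941.00771.
Since α = 1/2 < 1, p = c/n^{1/2} ≫ 1/n is above the triangle threshold p ~ 1/n. Asymptotically E[X] ~ (c³/6)·n^{3(1−α)} = (3³/6)·n^{1.5} → ∞; triangles are abundant w.h.p.

E[X] ≈ 16941.00771; in regime p = Θ(1/n^{1/2}) E[X] diverges (above the triangle threshold p ~ 1/n).


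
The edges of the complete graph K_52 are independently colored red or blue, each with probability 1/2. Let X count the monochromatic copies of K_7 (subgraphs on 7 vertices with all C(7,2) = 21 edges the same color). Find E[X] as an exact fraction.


Let X = Σ_S X_S over the C(52, 7) = 133784560 subsets S of size 7, where X_S = 1 if the K_7 on S is monochromatic.
For a fixed S, the K_7 on S has C(7, 2) = 21 edges. P[all 21 edges red] = (1/2)^21, and likewise for blue, so P[monochromatic] = 2·(1/2)^21 = 2^{1 − 21} = 1/1048576.
By linearity of expectation: E[X] = C(52, 7) · 2^{1 − 21} = 133784560 · 1/1048576 = 8361535/65536.
Numerically: E[X] ≈ 127.587.

E[X] = C(52,7)·2^(1−C(7,2)) = 8361535/65536 ≈ 127.587.


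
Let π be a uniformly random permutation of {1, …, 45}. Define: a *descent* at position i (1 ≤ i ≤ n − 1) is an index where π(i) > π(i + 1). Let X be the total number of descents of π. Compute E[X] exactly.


Write X = Σ X_I over i = 1, …, 44, with X_I the indicator of one descent.
There are 44 indicators.
For each fixed i, the pair (π(i), π(i+1)) is a uniformly random ordered pair of distinct values from {1, …, 45}; by symmetry P[π(i) > π(i+1)] = 1/2.
By linearity: E[X] = 44 · (1/2) = (45 − 1) · (1/2) = 22 ≈ 22.000000.

E[X] = 22 = 22.000000.


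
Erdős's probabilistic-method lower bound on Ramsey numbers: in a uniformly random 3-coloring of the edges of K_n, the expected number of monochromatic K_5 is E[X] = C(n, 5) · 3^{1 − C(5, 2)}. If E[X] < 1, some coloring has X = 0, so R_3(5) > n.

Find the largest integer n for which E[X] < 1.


We need C(n, 5) · 3^{1 − 10} < 1, i.e. C(n, 5) < 3^{10 − 1} = 19683.
Check values of n near the boundary:
  n = 15: C(15, 5) = 3003; 3003 < 19683? YES
  n = 16: C(16, 5) = 4368; 4368 < 19683? YES
  n = 17: C(17, 5) = 6188; 6188 < 19683? YES
  n = 18: C(18, 5) = 8568; 8568 < 19683? YES
  n = 19: C(19, 5) = 11628; 11628 < 19683? YES
  n = 20: C(20, 5) = 15504; 15504 < 19683? YES
  n = 21: C(21, 5) = 20349; 20349 < 19683? NO
  n = 22: C(22, 5) = 26334; 26334 < 19683? NO
  n = 23: C(23, 5) = 33649; 33649 < 19683? NO
The largest n with C(n, 5) < 19683 is n = 20 (where E[X] = 5168/6561 ≈ 0.788). Hence R_3(5) > 20, i.e. R_3(5) ≥ 21.

Largest n = 20; hence R_3(5) > 20.


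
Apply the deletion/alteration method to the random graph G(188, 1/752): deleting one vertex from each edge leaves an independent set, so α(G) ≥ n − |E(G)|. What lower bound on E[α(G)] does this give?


E[|E(G)|] = C(188, 2)·p = 17578 · (1/752) = 187/8.
E[α(G)] ≥ n − E[|E(G)|] = 188 − 187/8 = 1317/8.
Numerically: ≈ 164.62500.
(This is only a lower bound; the true E[α(G)] may be larger.)

E[α(G)] ≥ 1317/8 ≈ 164.62500.


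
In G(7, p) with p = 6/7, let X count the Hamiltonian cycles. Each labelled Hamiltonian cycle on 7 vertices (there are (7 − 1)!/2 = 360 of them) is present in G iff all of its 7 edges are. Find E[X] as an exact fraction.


K_7 has (7 − 1)!/2 = 360 labelled Hamiltonian cycles.
For each such Hamiltonian cycle H, let X_H = 1 if all 7 edges of H are present in G. Then P[X_H = 1] = p^{7} = (6/7)^{7} = 279936/823543.
By linearity of expectation: E[X] = Σ_H E[X_H] = 360 · p^{7} = 360 · 279936/823543 = 100776960/823543.
Numerically: E[X] ≈ 122.

E[X] = 360 · (6/7)^{7} = 100776960/823543 ≈ 122.


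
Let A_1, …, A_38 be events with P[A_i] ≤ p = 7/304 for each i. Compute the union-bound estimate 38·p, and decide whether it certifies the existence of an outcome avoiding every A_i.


Union bound: P[∪_{i=1}^{38} A_i] ≤ Σ_i P[A_i] ≤ 38·p = 38·(7/304) = 7/8.
Numerically: 7/8 ≈ 0.8750000.
Is 7/8 < 1? YES.
Since P[∪ A_i] ≤ 7/8 < 1, the complement has P[∩ A_i^c] ≥ 1 − 7/8 = 1/8 > 0, so some outcome avoids every A_i.

38·p = 7/8 ≈ 0.8750000; existence CERTIFIED by the union bound.


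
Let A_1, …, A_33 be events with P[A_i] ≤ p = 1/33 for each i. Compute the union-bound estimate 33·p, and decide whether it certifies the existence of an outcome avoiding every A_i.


Union bound: P[∪_{i=1}^{33} A_i] ≤ Σ_i P[A_i] ≤ 33·p = 33·(1/33) = 1.
Numerically: 1 ≈ 1.00000.
Is 1 < 1? NO.
Since the bound 1 is ≥ 1, the union bound is uninformative here; it does NOT by itself certify existence.

33·p = 1 ≈ 1.00000; existence NOT certified by the union bound.


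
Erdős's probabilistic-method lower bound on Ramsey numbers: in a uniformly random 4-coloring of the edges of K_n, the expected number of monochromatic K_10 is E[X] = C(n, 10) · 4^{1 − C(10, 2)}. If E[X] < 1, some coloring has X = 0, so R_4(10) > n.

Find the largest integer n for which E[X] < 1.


We need C(n, 10) · 4^{1 − 45} < 1, i.e. C(n, 10) < 4^{45 − 1} = 309485009821345068724781056.
Check values of n near the boundary:
  n = 2018: C(2018, 10) = 301820606687612220663963508; 301820606687612220663963508 < 309485009821345068724781056? YES
  n = 2019: C(2019, 10) = 303322949179835278009229628; 303322949179835278009229628 < 309485009821345068724781056? YES
  n = 2020: C(2020, 10) = 304832018578739931133653656; 304832018578739931133653656 < 309485009821345068724781056? YES
  n = 2021: C(2021, 10) = 306347841644770462864800616; 306347841644770462864800616 < 309485009821345068724781056? YES
  n = 2022: C(2022, 10) = 307870445231474093395937796; 307870445231474093395937796 < 309485009821345068724781056? YES
  n = 2023: C(2023, 10) = 309399856285778485315440716; 309399856285778485315440716 < 309485009821345068724781056? YES
  n = 2024: C(2024, 10) = 310936101848269937576192656; 310936101848269937576192656 < 309485009821345068724781056? NO
The largest n with C(n, 10) < 309485009821345068724781056 is n = 2023 (where E[X] = 77349964071444621328860179/77371252455336267181195264 ≈ 0.9997). Hence R_4(10) > 2023, i.e. R_4(10) ≥ 2024.

Largest n = 2023; hence R_4(10) > 2023.


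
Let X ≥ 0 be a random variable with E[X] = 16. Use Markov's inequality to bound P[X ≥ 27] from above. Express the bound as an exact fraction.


μ = E[X] = 16, a = 27.
Markov: P[X ≥ 27] ≤ μ/a = (16)/27 = 16/27.
Numerically: ≈ 0.593.
(Since a = 27 > μ = 16.000, the bound 16/27 is < 1 and informative.)

P[X ≥ 27] ≤ 16/27 ≈ 0.593.


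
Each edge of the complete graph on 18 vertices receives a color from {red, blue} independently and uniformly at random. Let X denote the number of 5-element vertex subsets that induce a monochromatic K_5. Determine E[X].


Let X = Σ_S X_S over the C(18, 5) = 8568 subsets S of size 5, where X_S = 1 if the K_5 on S is monochromatic.
For a fixed S, the K_5 on S has C(5, 2) = 10 edges. P[all 10 edges red] = (1/2)^10, and likewise for blue, so P[monochromatic] = 2·(1/2)^10 = 2^{1 − 10} = 1/512.
By linearity of expectation: E[X] = C(18, 5) · 2^{1 − 10} = 8568 · 1/512 = 1071/64.
Numerically: E[X] ≈ 16.734.

E[X] = C(18,5)·2^(1−C(5,2)) = 1071/64 ≈ 16.734.


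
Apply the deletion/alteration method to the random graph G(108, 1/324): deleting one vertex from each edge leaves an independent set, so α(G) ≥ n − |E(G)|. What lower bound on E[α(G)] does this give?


E[|E(G)|] = C(108, 2)·p = 5778 · (1/324) = 107/6.
E[α(G)] ≥ n − E[|E(G)|] = 108 − 107/6 = 541/6.
Numerically: ≈ 90.166667.
(This is only a lower bound; the true E[α(G)] may be larger.)

E[α(G)] ≥ 541/6 ≈ 90.166667.


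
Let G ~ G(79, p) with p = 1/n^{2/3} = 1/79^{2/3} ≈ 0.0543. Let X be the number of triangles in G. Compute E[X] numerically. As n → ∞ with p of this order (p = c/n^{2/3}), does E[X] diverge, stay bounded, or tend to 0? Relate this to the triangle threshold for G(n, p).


Number of potential triangles: C(79, 3) = 79079.
Each occurs with probability p³ ≈ (0.0543)³ ≈ 1.60231e-04.
By linearity: E[X] = C(79, 3)·p³ ≈ 79079 · 1.60231e-04 ≈ 12.671.
Since α = 2/3 < 1, p = c/n^{2/3} ≫ 1/n is above the triangle threshold p ~ 1/n. Asymptotically E[X] ~ (c³/6)·n^{3(1−α)} = (1³/6)·n^{1} → ∞; triangles are abundant w.h.p.

E[X] ≈ 12.671; in regime p = Θ(1/n^{2/3}) E[X] diverges (above the triangle threshold p ~ 1/n).


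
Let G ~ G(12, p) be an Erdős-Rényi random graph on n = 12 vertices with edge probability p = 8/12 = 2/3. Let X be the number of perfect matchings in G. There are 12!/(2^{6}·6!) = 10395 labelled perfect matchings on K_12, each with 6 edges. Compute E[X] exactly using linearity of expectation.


K_12 has 12!/(2^{6}·6!) = 10395 labelled perfect matchings.
For each such perfect matching H, let X_H = 1 if all 6 edges of H are present in G. Then P[X_H = 1] = p^{6} = (2/3)^{6} = 64/729.
By linearity: E[X] = Σ_H E[X_H] = 10395 · p^{6} = 10395 · 64/729 = 24640/27.
Numerically: E[X] ≈ 913.

E[X] = 10395 · (2/3)^{6} = 24640/27 ≈ 913.


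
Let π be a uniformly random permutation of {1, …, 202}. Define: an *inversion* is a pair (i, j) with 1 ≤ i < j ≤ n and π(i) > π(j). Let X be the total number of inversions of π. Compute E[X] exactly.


Write X = Σ X_I over the C(202, 2) = 20301 pairs i < j, with X_I the indicator of one inversion.
There are 20301 indicators.
For each fixed pair i < j, the values π(i) and π(j) are two distinct elements of {1, …, 202} in uniformly random order; by symmetry P[π(i) > π(j)] = 1/2.
By linearity: E[X] = 20301 · (1/2) = C(202, 2) · (1/2) = 20301/2 = 20301/2 ≈ 10150.5000.

E[X] = 20301/2 = 10150.5000.


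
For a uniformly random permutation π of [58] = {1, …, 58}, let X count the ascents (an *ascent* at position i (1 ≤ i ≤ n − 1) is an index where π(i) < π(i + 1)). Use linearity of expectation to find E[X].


Write X = Σ X_I over i = 1, …, 57, with X_I the indicator of one ascent.
There are 57 indicators.
For each fixed i, the pair (π(i), π(i+1)) is a uniformly random ordered pair of distinct values from {1, …, 58}; by symmetry P[π(i) < π(i+1)] = 1/2.
By linearity: E[X] = 57 · (1/2) = (58 − 1) · (1/2) = 57/2 ≈ 28.500000.

E[X] = 57/2 = 28.500000.


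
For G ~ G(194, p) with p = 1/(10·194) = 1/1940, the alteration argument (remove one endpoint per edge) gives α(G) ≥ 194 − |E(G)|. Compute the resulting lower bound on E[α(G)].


E[|E(G)|] = C(194, 2)·p = 18721 · (1/1940) = 193/20.
E[α(G)] ≥ n − E[|E(G)|] = 194 − 193/20 = 3687/20.
Numerically: ≈ 184.35000.
(This is only a lower bound; the true E[α(G)] may be larger.)

E[α(G)] ≥ 3687/20 ≈ 184.35000.


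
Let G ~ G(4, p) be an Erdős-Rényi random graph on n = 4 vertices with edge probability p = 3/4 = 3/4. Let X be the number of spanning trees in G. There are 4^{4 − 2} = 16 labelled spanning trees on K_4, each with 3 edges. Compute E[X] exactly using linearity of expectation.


K_4 has 4^{4 − 2} = 16 labelled spanning trees.
For each such spanning tree H, let X_H = 1 if all 3 edges of H are present in G. Then P[X_H = 1] = p^{3} = (3/4)^{3} = 27/64.
By linearity of expectation: E[X] = Σ_H E[X_H] = 16 · p^{3} = 16 · 27/64 = 27/4.
Numerically: E[X] ≈ 6.75.

E[X] = 16 · (3/4)^{3} = 27/4 ≈ 6.75.


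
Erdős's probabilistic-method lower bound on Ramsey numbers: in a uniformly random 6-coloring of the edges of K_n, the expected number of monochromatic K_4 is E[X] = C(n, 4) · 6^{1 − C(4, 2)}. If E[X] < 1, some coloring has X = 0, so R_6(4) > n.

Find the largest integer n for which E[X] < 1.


We need C(n, 4) · 6^{1 − 6} < 1, i.e. C(n, 4) < 6^{6 − 1} = 7776.
Check values of n near the boundary:
  n = 20: C(20, 4) = 4845; 4845 < 7776? YES
  n = 21: C(21, 4) = 5985; 5985 < 7776? YES
  n = 22: C(22, 4) = 7315; 7315 < 7776? YES
  n = 23: C(23, 4) = 8855; 8855 < 7776? NO
  n = 24: C(24, 4) = 10626; 10626 < 7776? NO
The largest n with C(n, 4) < 7776 is n = 22 (where E[X] = 7315/7776 ≈ 0.94072). Hence R_6(4) > 22, i.e. R_6(4) ≥ 23.

Largest n = 22; hence R_6(4) > 22.


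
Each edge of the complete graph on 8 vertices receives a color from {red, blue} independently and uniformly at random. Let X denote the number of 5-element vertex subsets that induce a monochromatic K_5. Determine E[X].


Let X = Σ_S X_S over the C(8, 5) = 56 subsets S of size 5, where X_S = 1 if the K_5 on S is monochromatic.
For a fixed S, the K_5 on S has C(5, 2) = 10 edges. P[all 10 edges red] = (1/2)^10, and likewise for blue, so P[monochromatic] = 2·(1/2)^10 = 2^{1 − 10} = 1/512.
By linearity of expectation: E[X] = C(8, 5) · 2^{1 − 10} = 56 · 1/512 = 7/64.
Numerically: E[X] ≈ 0.10938.

E[X] = C(8,5)·2^(1−C(5,2)) = 7/64 ≈ 0.10938.


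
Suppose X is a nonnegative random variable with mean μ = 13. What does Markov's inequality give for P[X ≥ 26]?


μ = E[X] = 13, a = 26.
Markov: P[X ≥ 26] ≤ μ/a = (13)/26 = 1/2.
Numerically: ≈ 0.500000.
(Since a = 26 > μ = 13.000000, the bound 1/2 is < 1 and informative.)

P[X ≥ 26] ≤ 1/2 ≈ 0.500000.


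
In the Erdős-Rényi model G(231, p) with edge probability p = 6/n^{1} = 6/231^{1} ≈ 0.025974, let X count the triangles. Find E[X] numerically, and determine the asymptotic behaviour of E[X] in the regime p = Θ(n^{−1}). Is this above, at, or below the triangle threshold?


Number of potential triangles: C(231, 3) = 2027795.
Each occurs with probability p³ ≈ (0.025974)³ ≈ 1.75233773e-05.
By linearity: E[X] = C(231, 3)·p³ ≈ 2027795 · 1.75233773e-05 ≈ 35.533817.
Here α = 1, so p = 6/n is exactly at the triangle threshold p ~ 1/n. Asymptotically E[X] → c³/6 = 6³/6 = 36 ≈ 36.000000, a bounded constant. In this regime the triangle count is asymptotically Poisson(c³/6).

E[X] ≈ 35.533817; in regime p = Θ(1/n^{1}) E[X] stays bounded (at the triangle threshold p ~ 1/n).


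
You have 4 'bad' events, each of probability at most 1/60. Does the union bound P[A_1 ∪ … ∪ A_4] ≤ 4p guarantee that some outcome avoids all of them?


Union bound: P[∪_{i=1}^{4} A_i] ≤ Σ_i P[A_i] ≤ 4·p = 4·(1/60) = 1/15.
Numerically: 1/15 ≈ 0.0667.
Is 1/15 < 1? YES.
Since P[∪ A_i] ≤ 1/15 < 1, the complement has P[∩ A_i^c] ≥ 1 − 1/15 = 14/15 > 0, so some outcome avoids every A_i.

4·p = 1/15 ≈ 0.0667; existence CERTIFIED by the union bound.


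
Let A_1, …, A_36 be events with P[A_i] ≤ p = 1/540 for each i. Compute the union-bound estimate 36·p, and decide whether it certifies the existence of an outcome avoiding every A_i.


Union bound: P[∪_{i=1}^{36} A_i] ≤ Σ_i P[A_i] ≤ 36·p = 36·(1/540) = 1/15.
Numerically: 1/15 ≈ 0.06667.
Is 1/15 < 1? YES.
Since P[∪ A_i] ≤ 1/15 < 1, the complement has P[∩ A_i^c] ≥ 1 − 1/15 = 14/15 > 0, so some outcome avoids every A_i.

36·p = 1/15 ≈ 0.06667; existence CERTIFIED by the union bound.


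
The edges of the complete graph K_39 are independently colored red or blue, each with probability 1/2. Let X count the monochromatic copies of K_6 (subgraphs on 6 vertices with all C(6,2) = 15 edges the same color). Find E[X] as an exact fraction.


Let X = Σ_S X_S over the C(39, 6) = 3262623 subsets S of size 6, where X_S = 1 if the K_6 on S is monochromatic.
For a fixed S, the K_6 on S has C(6, 2) = 15 edges. P[all 15 edges red] = (1/2)^15, and likewise for blue, so P[monochromatic] = 2·(1/2)^15 = 2^{1 − 15} = 1/16384.
By linearity of expectation: E[X] = C(39, 6) · 2^{1 − 15} = 3262623 · 1/16384 = 3262623/16384.
Numerically: E[X] ≈ 199.1347.

E[X] = C(39,6)·2^(1−C(6,2)) = 3262623/16384 ≈ 199.1347.


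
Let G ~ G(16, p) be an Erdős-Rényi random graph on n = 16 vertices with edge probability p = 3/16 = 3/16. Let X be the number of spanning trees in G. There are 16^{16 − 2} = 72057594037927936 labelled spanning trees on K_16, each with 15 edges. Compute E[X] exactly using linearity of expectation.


K_16 has 16^{16 − 2} = 72057594037927936 labelled spanning trees.
For each such spanning tree H, let X_H = 1 if all 15 edges of H are present in G. Then P[X_H = 1] = p^{15} = (3/16)^{15} = 14348907/1152921504606846976.
By linearity: E[X] = Σ_H E[X_H] = 72057594037927936 · p^{15} = 72057594037927936 · 14348907/1152921504606846976 = 14348907/16.
Numerically: E[X] ≈ 8.97e+05.

E[X] = 72057594037927936 · (3/16)^{15} = 14348907/16 ≈ 8.97e+05.


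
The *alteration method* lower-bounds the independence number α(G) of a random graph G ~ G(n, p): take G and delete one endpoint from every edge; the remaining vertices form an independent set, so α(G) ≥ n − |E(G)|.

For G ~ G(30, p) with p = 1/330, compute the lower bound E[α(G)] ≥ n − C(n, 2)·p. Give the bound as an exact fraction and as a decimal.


E[|E(G)|] = C(30, 2)·p = 435 · (1/330) = 29/22.
E[α(G)] ≥ n − E[|E(G)|] = 30 − 29/22 = 631/22.
Numerically: ≈ 28.681818.
(This is only a lower bound; the true E[α(G)] may be larger.)

E[α(G)] ≥ 631/22 ≈ 28.681818.


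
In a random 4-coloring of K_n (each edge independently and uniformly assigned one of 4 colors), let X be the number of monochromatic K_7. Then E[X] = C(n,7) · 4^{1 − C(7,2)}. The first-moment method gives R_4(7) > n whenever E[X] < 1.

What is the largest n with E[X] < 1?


We need C(n, 7) · 4^{1 − 21} < 1, i.e. C(n, 7) < 4^{21 − 1} = 1099511627776.
Check values of n near the boundary:
  n = 178: C(178, 7) = 996867063280; 996867063280 < 1099511627776? YES
  n = 179: C(179, 7) = 1037437234460; 1037437234460 < 1099511627776? YES
  n = 180: C(180, 7) = 1079414463600; 1079414463600 < 1099511627776? YES
  n = 181: C(181, 7) = 1122839183400; 1122839183400 < 1099511627776? NO
  n = 182: C(182, 7) = 1167752750736; 1167752750736 < 1099511627776? NO
  n = 183: C(183, 7) = 1214197462413; 1214197462413 < 1099511627776? NO
The largest n with C(n, 7) < 1099511627776 is n = 180 (where E[X] = 67463403975/68719476736 ≈ 0.9817). Hence R_4(7) > 180, i.e. R_4(7) ≥ 181.

Largest n = 180; hence R_4(7) > 180.
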